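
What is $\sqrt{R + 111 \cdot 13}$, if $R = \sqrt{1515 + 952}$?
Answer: $\sqrt{1443 + \sqrt{2467}} \approx 38.635$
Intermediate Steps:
$R = \sqrt{2467} \approx 49.669$
$\sqrt{R + 111 \cdot 13} = \sqrt{\sqrt{2467} + 111 \cdot 13} = \sqrt{\sqrt{2467} + 1443} = \sqrt{1443 + \sqrt{2467}}$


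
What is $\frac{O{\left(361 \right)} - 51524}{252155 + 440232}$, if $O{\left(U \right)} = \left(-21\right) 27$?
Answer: $- \frac{52091}{692387} \approx -0.075234$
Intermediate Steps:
$O{\left(U \right)} = -567$
$\frac{O{\left(361 \right)} - 51524}{252155 + 440232} = \frac{-567 - 51524}{252155 + 440232} = - \frac{52091}{692387}$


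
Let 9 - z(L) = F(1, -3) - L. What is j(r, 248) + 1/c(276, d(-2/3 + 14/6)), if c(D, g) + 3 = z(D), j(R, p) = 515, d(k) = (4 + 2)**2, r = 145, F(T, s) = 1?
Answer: 144716/281 ≈ 515.00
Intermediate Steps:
z(L) = 8 + L (z(L) = 9 - (1 - L) = 9 + (-1 + L) = 8 + L)
d(k) = 36 (d(k) = 6**2 = 36)
c(D, g) = 5 + D (c(D, g) = -3 + (8 + D) = 5 + D)
j(r, 248) + 1/c(276, d(-2/3 + 14/6)) = 515 + 1/(5 + 276) = 515 + 1/281 = 144716/281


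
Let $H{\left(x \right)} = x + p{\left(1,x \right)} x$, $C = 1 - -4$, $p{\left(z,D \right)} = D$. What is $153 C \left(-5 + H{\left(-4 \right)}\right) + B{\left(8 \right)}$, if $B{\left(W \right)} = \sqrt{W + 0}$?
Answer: $5355 + 2 \sqrt{2} \approx 5357.8$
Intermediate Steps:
$B{\left(W \right)} = \sqrt{W}$
$C = 5$ ($C = 1 + 4 = 5$)
$H{\left(x \right)} = x + x^{2}$ ($H{\left(x \right)} = x + x x = x + x^{2}$)
$153 C \left(-5 + H{\left(-4 \right)}\right) + B{\left(8 \right)} = 153 \cdot 5 \left(-5 - 4 \left(1 - 4\right)\right) + \sqrt{8} = 153 \cdot 5 \left(-5 - -12\right) + 2 \sqrt{2} = 153 \cdot 5 \left(-5 + 12\right) + 2 \sqrt{2} = 153 \cdot 5 \cdot 7 + 2 \sqrt{2} = 153 \cdot 35 + 2 \sqrt{2} = 5355 + 2 \sqrt{2}$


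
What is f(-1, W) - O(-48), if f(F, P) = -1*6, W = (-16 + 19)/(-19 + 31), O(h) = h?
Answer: 42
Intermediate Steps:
W = 1/4 (W = 3/12 = 3*(1/12) = 1/4 ≈ 0.25000)
f(F, P) = -6
f(-1, W) - O(-48) = -6 - 1*(-48) = -6 + 48 = 42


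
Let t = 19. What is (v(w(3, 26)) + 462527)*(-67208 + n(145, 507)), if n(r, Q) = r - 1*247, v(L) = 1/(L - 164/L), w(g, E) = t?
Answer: -6133141675780/197 ≈ -3.1133e+10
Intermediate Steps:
w(g, E) = 19
n(r, Q) = -247 + r (n(r, Q) = r - 247 = -247 + r)
(v(w(3, 26)) + 462527)*(-67208 + n(145, 507)) = (19/(-164 + 19²) + 462527)*(-67208 + (-247 + 145)) = (19/(-164 + 361) + 462527)*(-67208 - 102) = (19/197 + 462527)*(-67310) = (91117838/197)*(-67310) = -6133141675780/197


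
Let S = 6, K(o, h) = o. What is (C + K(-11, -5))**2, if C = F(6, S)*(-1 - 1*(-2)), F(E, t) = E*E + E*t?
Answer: 3721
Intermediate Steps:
F(E, t) = E**2 + E*t
C = 72 (C = (6*(6 + 6))*(-1 - 1*(-2)) = (6*12)*(-1 + 2) = 72*1 = 72)
(C + K(-11, -5))**2 = (72 - 11)**2 = 61**2 = 3721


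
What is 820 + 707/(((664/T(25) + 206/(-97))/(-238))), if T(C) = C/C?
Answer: 18161919/32101 ≈ 565.77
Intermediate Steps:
T(C) = 1
820 + 707/(((664/T(25) + 206/(-97))/(-238))) = 820 + 707/(((664/1 + 206/(-97))/(-238))) = 820 + 707/(((664*1 + 206*(-1/97))*(-1/238))) = 820 + 707/(((664 - 206/97)*(-1/238))) = 820 + 707/(((64202/97)*(-1/238))) = 820 + 707/(-32101/11543) = 820 + 707*(-11543/32101) = 820 - 8160901/32101 = 18161919/32101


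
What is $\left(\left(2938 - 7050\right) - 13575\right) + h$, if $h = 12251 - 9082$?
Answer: $-14518$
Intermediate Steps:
$h = 3169$
$\left(\left(2938 - 7050\right) - 13575\right) + h = \left(\left(2938 - 7050\right) - 13575\right) + 3169 = \left(-4112 - 13575\right) + 3169 = -17687 + 3169 = -14518$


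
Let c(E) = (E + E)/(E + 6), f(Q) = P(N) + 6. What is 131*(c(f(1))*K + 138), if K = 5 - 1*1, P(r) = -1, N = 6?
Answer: 204098/11 ≈ 18554.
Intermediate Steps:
f(Q) = 5 (f(Q) = -1 + 6 = 5)
K = 4 (K = 5 - 1 = 4)
c(E) = 2*E/(6 + E) (c(E) = (2*E)/(6 + E) = 2*E/(6 + E))
131*(c(f(1))*K + 138) = 131*((2*5/(6 + 5))*4 + 138) = 131*((2*5/11)*4 + 138) = 131*((2*5*(1/11))*4 + 138) = 131*((10/11)*4 + 138) = 131*(40/11 + 138) = 131*(1558/11) = 204098/11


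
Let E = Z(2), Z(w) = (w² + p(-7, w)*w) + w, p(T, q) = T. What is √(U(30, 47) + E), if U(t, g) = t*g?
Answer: √1402 ≈ 37.443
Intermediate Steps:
U(t, g) = g*t
Z(w) = w² - 6*w (Z(w) = (w² - 7*w) + w = w² - 6*w)
E = -8 (E = 2*(-6 + 2) = 2*(-4) = -8)
√(U(30, 47) + E) = √(47*30 - 8) = √(1410 - 8) = √1402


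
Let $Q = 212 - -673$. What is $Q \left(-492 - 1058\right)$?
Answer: $-1371750$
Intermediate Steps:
$Q = 885$ ($Q = 212 + 673 = 885$)
$Q \left(-492 - 1058\right) = 885 \left(-492 - 1058\right) = 885 \left(-1550\right) = -1371750$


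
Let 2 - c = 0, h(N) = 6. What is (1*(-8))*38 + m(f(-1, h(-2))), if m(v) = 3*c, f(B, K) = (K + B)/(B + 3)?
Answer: -298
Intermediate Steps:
c = 2 (c = 2 - 1*0 = 2 + 0 = 2)
f(B, K) = (B + K)/(3 + B)
m(v) = 6 (m(v) = 3*2 = 6)
(1*(-8))*38 + m(f(-1, h(-2))) = (1*(-8))*38 + 6 = -8*38 + 6 = -304 + 6 = -298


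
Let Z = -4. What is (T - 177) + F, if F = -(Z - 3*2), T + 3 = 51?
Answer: -119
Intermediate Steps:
T = 48 (T = -3 + 51 = 48)
F = 10 (F = -(-4 - 3*2) = -(-4 - 6) = -1*(-10) = 10)
(T - 177) + F = (48 - 177) + 10 = -129 + 10 = -119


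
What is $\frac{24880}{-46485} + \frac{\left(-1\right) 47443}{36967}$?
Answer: $- \frac{625025363}{343682199} \approx -1.8186$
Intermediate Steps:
$\frac{24880}{-46485} + \frac{\left(-1\right) 47443}{36967} = 24880 \left(- \frac{1}{46485}\right) - \frac{47443}{36967} = - \frac{4976}{9297} - \frac{47443}{36967} = - \frac{625025363}{343682199}$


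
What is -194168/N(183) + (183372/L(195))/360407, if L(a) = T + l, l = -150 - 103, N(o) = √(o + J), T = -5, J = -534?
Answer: -30562/15497501 + 14936*I*√39/9 ≈ -0.0019721 + 10364.0*I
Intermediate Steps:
N(o) = √(-534 + o) (N(o) = √(o - 534) = √(-534 + o))
l = -253
L(a) = -258 (L(a) = -5 - 253 = -258)
-194168/N(183) + (183372/L(195))/360407 = -194168/√(-534 + 183) + (183372/(-258))/360407 = -194168*(-I*√39/117) + (183372*(-1/258))*(1/360407) = -194168*(-I*√39/117) - 30562/43*1/360407 = -(-14936)*I*√39/9 - 30562/15497501 = 14936*I*√39/9 - 30562/15497501 = -30562/15497501 + 14936*I*√39/9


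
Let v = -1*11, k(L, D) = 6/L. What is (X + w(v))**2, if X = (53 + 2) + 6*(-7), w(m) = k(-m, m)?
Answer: 22201/121 ≈ 183.48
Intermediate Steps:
v = -11
w(m) = -6/m (w(m) = 6/((-m)) = 6*(-1/m) = -6/m)
X = 13 (X = 55 - 42 = 13)
(X + w(v))**2 = (13 - 6/(-11))**2 = (13 - 6*(-1/11))**2 = (13 + 6/11)**2 = (149/11)**2 = 22201/121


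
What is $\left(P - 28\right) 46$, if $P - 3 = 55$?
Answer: $1380$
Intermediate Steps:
$P = 58$ ($P = 3 + 55 = 58$)
$\left(P - 28\right) 46 = \left(58 - 28\right) 46 = 30 \cdot 46 = 1380$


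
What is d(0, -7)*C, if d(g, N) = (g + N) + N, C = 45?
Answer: -630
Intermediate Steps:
d(g, N) = g + 2*N (d(g, N) = (N + g) + N = g + 2*N)
d(0, -7)*C = (0 + 2*(-7))*45 = (0 - 14)*45 = -14*45 = -630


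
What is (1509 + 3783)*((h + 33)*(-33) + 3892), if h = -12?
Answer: 16929108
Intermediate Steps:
(1509 + 3783)*((h + 33)*(-33) + 3892) = (1509 + 3783)*((-12 + 33)*(-33) + 3892) = 5292*(21*(-33) + 3892) = 5292*(-693 + 3892) = 5292*3199 = 16929108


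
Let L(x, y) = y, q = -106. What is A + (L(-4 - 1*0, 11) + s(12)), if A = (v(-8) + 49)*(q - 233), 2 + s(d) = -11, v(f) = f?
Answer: -13901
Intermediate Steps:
s(d) = -13 (s(d) = -2 - 11 = -13)
A = -13899 (A = (-8 + 49)*(-106 - 233) = 41*(-339) = -13899)
A + (L(-4 - 1*0, 11) + s(12)) = -13899 + (11 - 13) = -13899 - 2 = -13901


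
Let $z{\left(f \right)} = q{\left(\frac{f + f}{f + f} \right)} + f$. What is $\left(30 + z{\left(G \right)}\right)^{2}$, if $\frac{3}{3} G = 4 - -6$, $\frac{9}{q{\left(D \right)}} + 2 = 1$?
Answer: $961$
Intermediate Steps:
$q{\left(D \right)} = -9$ ($q{\left(D \right)} = \frac{9}{-2 + 1} = \frac{9}{-1} = 9 \left(-1\right) = -9$)
$G = 10$ ($G = 4 - -6 = 4 + 6 = 10$)
$z{\left(f \right)} = -9 + f$
$\left(30 + z{\left(G \right)}\right)^{2} = \left(30 + \left(-9 + 10\right)\right)^{2} = \left(30 + 1\right)^{2} = 31^{2} = 961$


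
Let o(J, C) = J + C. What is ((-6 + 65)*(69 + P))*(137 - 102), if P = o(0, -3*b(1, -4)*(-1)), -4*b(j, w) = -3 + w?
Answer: 613305/4 ≈ 1.5333e+5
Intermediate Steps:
b(j, w) = 3/4 - w/4 (b(j, w) = -(-3 + w)/4 = 3/4 - w/4)
o(J, C) = C + J
P = 21/4 (P = -3*(3/4 - 1/4*(-4))*(-1) + 0 = -3*(3/4 + 1)*(-1) + 0 = -3*7/4*(-1) + 0 = -21/4*(-1) + 0 = 21/4 + 0 = 21/4 ≈ 5.2500)
((-6 + 65)*(69 + P))*(137 - 102) = ((-6 + 65)*(69 + 21/4))*(137 - 102) = (59*(297/4))*35 = (17523/4)*35 = 613305/4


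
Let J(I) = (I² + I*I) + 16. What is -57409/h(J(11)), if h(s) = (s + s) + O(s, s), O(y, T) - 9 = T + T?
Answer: -57409/1041 ≈ -55.148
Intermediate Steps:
O(y, T) = 9 + 2*T (O(y, T) = 9 + (T + T) = 9 + 2*T)
J(I) = 16 + 2*I² (J(I) = (I² + I²) + 16 = 2*I² + 16 = 16 + 2*I²)
h(s) = 9 + 4*s (h(s) = (s + s) + (9 + 2*s) = 2*s + (9 + 2*s) = 9 + 4*s)
-57409/h(J(11)) = -57409/(9 + 4*(16 + 2*11²)) = -57409/(9 + 4*(16 + 2*121)) = -57409/(9 + 4*(16 + 242)) = -57409/(9 + 4*258) = -57409/(9 + 1032) = -57409/1041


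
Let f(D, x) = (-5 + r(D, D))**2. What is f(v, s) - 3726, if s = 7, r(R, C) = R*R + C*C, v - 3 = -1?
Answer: -3717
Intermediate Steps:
v = 2 (v = 3 - 1 = 2)
r(R, C) = C**2 + R**2 (r(R, C) = R**2 + C**2 = C**2 + R**2)
f(D, x) = (-5 + 2*D**2)**2 (f(D, x) = (-5 + (D**2 + D**2))**2 = (-5 + 2*D**2)**2)
f(v, s) - 3726 = (-5 + 2*2**2)**2 - 3726 = (-5 + 2*4)**2 - 3726 = (-5 + 8)**2 - 3726 = 3**2 - 3726 = 9 - 3726 = -3717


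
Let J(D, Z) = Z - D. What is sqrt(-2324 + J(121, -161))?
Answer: I*sqrt(2606) ≈ 51.049*I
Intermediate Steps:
sqrt(-2324 + J(121, -161)) = sqrt(-2324 + (-161 - 1*121)) = sqrt(-2324 + (-161 - 121)) = sqrt(-2324 - 282) = sqrt(-2606) = I*sqrt(2606)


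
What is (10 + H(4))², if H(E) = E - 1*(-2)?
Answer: 256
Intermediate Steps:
H(E) = 2 + E (H(E) = E + 2 = 2 + E)
(10 + H(4))² = (10 + (2 + 4))² = (10 + 6)² = 16² = 256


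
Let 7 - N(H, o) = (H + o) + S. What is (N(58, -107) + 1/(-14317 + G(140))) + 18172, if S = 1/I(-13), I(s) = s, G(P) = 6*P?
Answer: 3193577292/175201 ≈ 18228.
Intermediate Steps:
S = -1/13 (S = 1/(-13) = -1/13 ≈ -0.076923)
N(H, o) = 92/13 - H - o (N(H, o) = 7 - ((H + o) - 1/13) = 7 - (-1/13 + H + o) = 7 + (1/13 - H - o) = 92/13 - H - o)
(N(58, -107) + 1/(-14317 + G(140))) + 18172 = ((92/13 - 1*58 - 1*(-107)) + 1/(-14317 + 6*140)) + 18172 = ((92/13 - 58 + 107) + 1/(-14317 + 840)) + 18172 = (729/13 + 1/(-13477)) + 18172 = (729/13 - 1/13477) + 18172 = 9824720/175201 + 18172 = 3193577292/175201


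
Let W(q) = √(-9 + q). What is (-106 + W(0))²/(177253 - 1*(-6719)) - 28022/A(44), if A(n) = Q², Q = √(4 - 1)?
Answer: -1718409901/183972 - 53*I/15331 ≈ -9340.6 - 0.003457*I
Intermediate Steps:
Q = √3 ≈ 1.7320
A(n) = 3 (A(n) = (√3)² = 3)
(-106 + W(0))²/(177253 - 1*(-6719)) - 28022/A(44) = (-106 + √(-9 + 0))²/(177253 - 1*(-6719)) - 28022/3 = (-106 + √(-9))²/(177253 + 6719) - 28022*⅓ = (-106 + 3*I)²/183972 - 28022/3 = -28022/3 + (-106 + 3*I)²/183972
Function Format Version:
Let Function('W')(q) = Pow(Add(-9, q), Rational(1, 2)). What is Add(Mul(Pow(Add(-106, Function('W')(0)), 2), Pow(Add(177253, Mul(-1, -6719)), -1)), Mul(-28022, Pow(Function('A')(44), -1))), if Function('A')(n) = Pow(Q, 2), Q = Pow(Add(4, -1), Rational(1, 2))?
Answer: Add(Rational(-1718409901, 183972), Mul(Rational(-53, 15331), I)) ≈ Add(-9340.6, Mul(-0.0034570, I))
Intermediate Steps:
Q = Pow(3, Rational(1, 2)) ≈ 1.7320
Function('A')(n) = 3 (Function('A')(n) = Pow(Pow(3, Rational(1, 2)), 2) = 3)
Add(Mul(Pow(Add(-106, Function('W')(0)), 2), Pow(Add(177253, Mul(-1, -6719)), -1)), Mul(-28022, Pow(Function('A')(44), -1))) = Add(Mul(Pow(Add(-106, Pow(Add(-9, 0), Rational(1, 2))), 2), Pow(Add(177253, Mul(-1, -6719)), -1)), Mul(-28022, Pow(3, -1))) = Add(Mul(Pow(Add(-106, Pow(-9, Rational(1, 2))), 2), Pow(Add(177253, 6719), -1)), Mul(-28022, Rational(1, 3))) = Add(Mul(Pow(Add(-106, Mul(3, I)), 2), Pow(183972, -1)), Rational(-28022, 3)) = Add(Mul(Pow(Add(-106, Mul(3, I)), 2), Rational(1, 183972)), Rational(-28022, 3)) = Add(Mul(Rational(1, 183972), Pow(Add(-106, Mul(3, I)), 2)), Rational(-28022, 3)) = Add(Rational(-28022, 3), Mul(Rational(1, 183972), Pow(Add(-106, Mul(3, I)), 2)))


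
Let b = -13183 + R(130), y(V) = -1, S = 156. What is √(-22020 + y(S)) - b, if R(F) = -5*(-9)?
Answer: 13138 + 19*I*√61 ≈ 13138.0 + 148.39*I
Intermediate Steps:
R(F) = 45
b = -13138 (b = -13183 + 45 = -13138)
√(-22020 + y(S)) - b = √(-22020 - 1) - 1*(-13138) = √(-22021) + 13138 = 19*I*√61 + 13138 = 13138 + 19*I*√61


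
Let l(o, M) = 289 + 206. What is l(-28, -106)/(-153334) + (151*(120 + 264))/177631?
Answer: 8802991311/27236871754 ≈ 0.32320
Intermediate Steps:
l(o, M) = 495
l(-28, -106)/(-153334) + (151*(120 + 264))/177631 = 495/(-153334) + (151*(120 + 264))/177631 = 495*(-1/153334) + (151*384)*(1/177631) = -495/153334 + 57984*(1/177631) = -495/153334 + 57984/177631 = 8802991311/27236871754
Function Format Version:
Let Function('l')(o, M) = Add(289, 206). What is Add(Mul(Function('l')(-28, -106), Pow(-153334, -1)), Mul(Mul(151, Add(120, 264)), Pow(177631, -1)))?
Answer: Rational(8802991311, 27236871754) ≈ 0.32320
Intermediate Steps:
Function('l')(o, M) = 495
Add(Mul(Function('l')(-28, -106), Pow(-153334, -1)), Mul(Mul(151, Add(120, 264)), Pow(177631, -1))) = Add(Mul(495, Pow(-153334, -1)), Mul(Mul(151, Add(120, 264)), Pow(177631, -1))) = Add(Mul(495, Rational(-1, 153334)), Mul(Mul(151, 384), Rational(1, 177631))) = Add(Rational(-495, 153334), Mul(57984, Rational(1, 177631))) = Add(Rational(-495, 153334), Rational(57984, 177631)) = Rational(8802991311, 27236871754)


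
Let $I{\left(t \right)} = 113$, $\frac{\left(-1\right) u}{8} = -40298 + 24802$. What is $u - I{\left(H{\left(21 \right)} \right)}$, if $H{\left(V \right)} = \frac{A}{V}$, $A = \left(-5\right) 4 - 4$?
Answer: $123855$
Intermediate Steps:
$A = -24$ ($A = -20 - 4 = -24$)
$H{\left(V \right)} = - \frac{24}{V}$
$u = 123968$ ($u = - 8 \left(-40298 + 24802\right) = \left(-8\right) \left(-15496\right) = 123968$)
$u - I{\left(H{\left(21 \right)} \right)} = 123968 - 113 = 123855$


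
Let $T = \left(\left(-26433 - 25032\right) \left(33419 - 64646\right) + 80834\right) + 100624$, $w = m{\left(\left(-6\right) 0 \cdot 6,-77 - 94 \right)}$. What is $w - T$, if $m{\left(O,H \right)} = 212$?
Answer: $-1607278801$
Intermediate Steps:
$w = 212$
$T = 1607279013$ ($T = \left(\left(-51465\right) \left(-31227\right) + 80834\right) + 100624 = \left(1607097555 + 80834\right) + 100624 = 1607178389 + 100624 = 1607279013$)
$w - T = 212 - 1607279013 = -1607278801$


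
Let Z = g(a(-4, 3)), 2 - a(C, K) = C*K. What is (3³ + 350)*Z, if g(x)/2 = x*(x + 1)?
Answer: 158340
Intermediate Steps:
a(C, K) = 2 - C*K
g(x) = 2*x*(1 + x) (g(x) = 2*(x*(x + 1)) = 2*(x*(1 + x)) = 2*x*(1 + x))
Z = 420 (Z = 2*(2 - 1*(-4)*3)*(1 + (2 - 1*(-4)*3)) = 2*(2 + 12)*(1 + (2 + 12)) = 2*14*(1 + 14) = 2*14*15 = 420)
(3³ + 350)*Z = (3³ + 350)*420 = (27 + 350)*420 = 377*420 = 158340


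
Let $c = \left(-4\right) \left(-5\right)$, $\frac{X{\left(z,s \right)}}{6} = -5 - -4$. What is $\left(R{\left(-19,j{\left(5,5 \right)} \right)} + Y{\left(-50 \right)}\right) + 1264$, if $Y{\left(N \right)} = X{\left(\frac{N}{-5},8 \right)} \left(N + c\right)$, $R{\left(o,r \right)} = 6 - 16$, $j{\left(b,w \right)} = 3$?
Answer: $1434$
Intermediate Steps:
$X{\left(z,s \right)} = -6$ ($X{\left(z,s \right)} = 6 \left(-5 - -4\right) = 6 \left(-5 + 4\right) = 6 \left(-1\right) = -6$)
$c = 20$
$R{\left(o,r \right)} = -10$
$Y{\left(N \right)} = -120 - 6 N$ ($Y{\left(N \right)} = - 6 \left(N + 20\right) = - 6 \left(20 + N\right) = -120 - 6 N$)
$\left(R{\left(-19,j{\left(5,5 \right)} \right)} + Y{\left(-50 \right)}\right) + 1264 = \left(-10 - -180\right) + 1264 = \left(-10 + \left(-120 + 300\right)\right) + 1264 = \left(-10 + 180\right) + 1264 = 170 + 1264 = 1434$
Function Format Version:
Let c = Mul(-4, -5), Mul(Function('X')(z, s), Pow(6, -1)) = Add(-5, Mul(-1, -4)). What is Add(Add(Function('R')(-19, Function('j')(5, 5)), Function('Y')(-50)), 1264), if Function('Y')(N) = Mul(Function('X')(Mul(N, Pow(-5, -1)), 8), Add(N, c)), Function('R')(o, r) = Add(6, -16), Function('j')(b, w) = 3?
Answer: 1434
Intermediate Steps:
Function('X')(z, s) = -6 (Function('X')(z, s) = Mul(6, Add(-5, Mul(-1, -4))) = Mul(6, Add(-5, 4)) = Mul(6, -1) = -6)
c = 20
Function('R')(o, r) = -10
Function('Y')(N) = Add(-120, Mul(-6, N)) (Function('Y')(N) = Mul(-6, Add(N, 20)) = Mul(-6, Add(20, N)) = Add(-120, Mul(-6, N)))
Add(Add(Function('R')(-19, Function('j')(5, 5)), Function('Y')(-50)), 1264) = Add(Add(-10, Add(-120, Mul(-6, -50))), 1264) = Add(Add(-10, Add(-120, 300)), 1264) = Add(Add(-10, 180), 1264) = Add(170, 1264) = 1434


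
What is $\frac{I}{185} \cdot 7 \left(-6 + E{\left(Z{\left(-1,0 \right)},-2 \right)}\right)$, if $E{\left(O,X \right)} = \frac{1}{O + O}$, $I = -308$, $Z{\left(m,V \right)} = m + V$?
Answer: $\frac{14014}{185} \approx 75.751$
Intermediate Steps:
$Z{\left(m,V \right)} = V + m$
$E{\left(O,X \right)} = \frac{1}{2 O}$
$\frac{I}{185} \cdot 7 \left(-6 + E{\left(Z{\left(-1,0 \right)},-2 \right)}\right) = - \frac{308}{185} \cdot 7 \left(-6 + \frac{1}{2 \left(0 - 1\right)}\right) = \left(-308\right) \frac{1}{185} \cdot 7 \left(-6 + \frac{1}{2 \left(-1\right)}\right) = - \frac{308 \cdot 7 \left(-6 + \frac{1}{2} \left(-1\right)\right)}{185} = - \frac{308 \cdot 7 \left(-6 - \frac{1}{2}\right)}{185} = - \frac{308 \cdot 7 \left(- \frac{13}{2}\right)}{185} = \left(- \frac{308}{185}\right) \left(- \frac{91}{2}\right) = \frac{14014}{185}$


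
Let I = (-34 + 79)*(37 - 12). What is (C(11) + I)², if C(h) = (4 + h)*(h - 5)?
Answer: 1476225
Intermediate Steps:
I = 1125 (I = 45*25 = 1125)
C(h) = (-5 + h)*(4 + h) (C(h) = (4 + h)*(-5 + h) = (-5 + h)*(4 + h))
(C(11) + I)² = ((-20 + 11² - 1*11) + 1125)² = ((-20 + 121 - 11) + 1125)² = (90 + 1125)² = 1215² = 1476225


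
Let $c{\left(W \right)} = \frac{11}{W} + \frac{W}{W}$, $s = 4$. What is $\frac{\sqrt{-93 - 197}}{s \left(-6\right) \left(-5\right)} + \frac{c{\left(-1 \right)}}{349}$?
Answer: $- \frac{10}{349} + \frac{i \sqrt{290}}{120} \approx -0.028653 + 0.14191 i$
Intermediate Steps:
$c{\left(W \right)} = 1 + \frac{11}{W}$ ($c{\left(W \right)} = \frac{11}{W} + 1 = 1 + \frac{11}{W}$)
$\frac{\sqrt{-93 - 197}}{s \left(-6\right) \left(-5\right)} + \frac{c{\left(-1 \right)}}{349} = \frac{\sqrt{-93 - 197}}{4 \left(-6\right) \left(-5\right)} + \frac{\frac{1}{-1} \left(11 - 1\right)}{349} = \frac{\sqrt{-290}}{\left(-24\right) \left(-5\right)} + \left(-1\right) 10 \cdot \frac{1}{349} = \frac{i \sqrt{290}}{120} - \frac{10}{349} = - \frac{10}{349} + \frac{i \sqrt{290}}{120}$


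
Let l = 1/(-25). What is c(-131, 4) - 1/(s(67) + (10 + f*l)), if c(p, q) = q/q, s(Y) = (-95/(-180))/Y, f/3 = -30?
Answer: 152051/164111 ≈ 0.92651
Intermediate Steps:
f = -90 (f = 3*(-30) = -90)
l = -1/25 ≈ -0.040000
s(Y) = 19/(36*Y) (s(Y) = (-95*(-1/180))/Y = 19/(36*Y))
c(p, q) = 1
c(-131, 4) - 1/(s(67) + (10 + f*l)) = 1 - 1/((19/36)/67 + (10 - 90*(-1/25))) = 1 - 1/((19/36)*(1/67) + (10 + 18/5)) = 1 - 1/(19/2412 + 68/5) = 1 - 1/164111/12060 = 1 - 1*12060/164111 = 1 - 12060/164111 = 152051/164111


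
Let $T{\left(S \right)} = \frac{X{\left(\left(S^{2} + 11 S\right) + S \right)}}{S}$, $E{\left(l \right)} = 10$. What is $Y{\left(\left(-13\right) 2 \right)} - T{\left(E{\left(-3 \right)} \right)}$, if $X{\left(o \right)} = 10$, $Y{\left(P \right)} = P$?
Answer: $-27$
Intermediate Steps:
$T{\left(S \right)} = \frac{10}{S}$
$Y{\left(\left(-13\right) 2 \right)} - T{\left(E{\left(-3 \right)} \right)} = \left(-13\right) 2 - \frac{10}{10} = -26 - 10 \cdot \frac{1}{10} = -26 - 1 = -27$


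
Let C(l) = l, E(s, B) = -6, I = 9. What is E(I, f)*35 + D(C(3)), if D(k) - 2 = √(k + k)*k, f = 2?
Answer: -208 + 3*√6 ≈ -200.65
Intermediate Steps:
D(k) = 2 + √2*k^(3/2) (D(k) = 2 + √(k + k)*k = 2 + √(2*k)*k = 2 + (√2*√k)*k = 2 + √2*k^(3/2))
E(I, f)*35 + D(C(3)) = -6*35 + (2 + √2*3^(3/2)) = -210 + (2 + √2*(3*√3)) = -210 + (2 + 3*√6) = -208 + 3*√6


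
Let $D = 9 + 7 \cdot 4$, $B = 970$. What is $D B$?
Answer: $35890$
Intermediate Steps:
$D = 37$ ($D = 9 + 28 = 37$)
$D B = 37 \cdot 970 = 35890$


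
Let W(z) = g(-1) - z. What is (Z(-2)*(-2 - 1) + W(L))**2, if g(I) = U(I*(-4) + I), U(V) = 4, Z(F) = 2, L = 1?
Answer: 9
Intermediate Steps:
g(I) = 4
W(z) = 4 - z
(Z(-2)*(-2 - 1) + W(L))**2 = (2*(-2 - 1) + (4 - 1*1))**2 = (2*(-3) + (4 - 1))**2 = (-6 + 3)**2 = (-3)**2 = 9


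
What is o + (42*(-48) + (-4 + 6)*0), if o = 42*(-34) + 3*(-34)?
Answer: -3546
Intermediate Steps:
o = -1530 (o = -1428 - 102 = -1530)
o + (42*(-48) + (-4 + 6)*0) = -1530 + (42*(-48) + (-4 + 6)*0) = -1530 + (-2016 + 2*0) = -1530 + (-2016 + 0) = -1530 - 2016 = -3546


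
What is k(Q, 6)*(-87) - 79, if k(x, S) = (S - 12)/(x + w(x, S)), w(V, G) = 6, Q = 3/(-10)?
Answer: 239/19 ≈ 12.579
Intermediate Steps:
Q = -3/10 (Q = 3*(-1/10) = -3/10 ≈ -0.30000)
k(x, S) = (-12 + S)/(6 + x) (k(x, S) = (S - 12)/(x + 6) = (-12 + S)/(6 + x))
k(Q, 6)*(-87) - 79 = ((-12 + 6)/(6 - 3/10))*(-87) - 79 = (-6/(57/10))*(-87) - 79 = ((10/57)*(-6))*(-87) - 79 = -20/19*(-87) - 79 = 1740/19 - 79 = 239/19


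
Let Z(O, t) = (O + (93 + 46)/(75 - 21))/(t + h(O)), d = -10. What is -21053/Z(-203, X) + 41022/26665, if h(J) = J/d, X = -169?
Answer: -901462210119/57719059 ≈ -15618.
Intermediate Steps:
h(J) = -J/10 (h(J) = J/(-10) = J*(-⅒) = -J/10)
Z(O, t) = (139/54 + O)/(t - O/10) (Z(O, t) = (O + (93 + 46)/(75 - 21))/(t - O/10) = (O + 139/54)/(t - O/10) = (139/54 + O)/(t - O/10))
-21053/Z(-203, X) + 41022/26665 = -21053*27*(-1*(-203) + 10*(-169))/(5*(139 + 54*(-203))) + 41022/26665 = -21053*27*(203 - 1690)/(5*(139 - 10962)) + 41022*(1/26665) = -21053/((5/27)*(-10823)/(-1487)) + 41022/26665 = -21053/((5/27)*(-1/1487)*(-10823)) + 41022/26665 = -21053/54115/40149 + 41022/26665 = -21053*40149/54115 + 41022/26665 = -845256897/54115 + 41022/26665 = -901462210119/57719059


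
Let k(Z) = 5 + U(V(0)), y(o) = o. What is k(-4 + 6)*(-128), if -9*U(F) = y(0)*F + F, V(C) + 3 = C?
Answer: -2048/3 ≈ -682.67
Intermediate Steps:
V(C) = -3 + C
U(F) = -F/9 (U(F) = -(0*F + F)/9 = -(0 + F)/9 = -F/9)
k(Z) = 16/3 (k(Z) = 5 - (-3 + 0)/9 = 5 - ⅑*(-3) = 5 + ⅓ = 16/3)
k(-4 + 6)*(-128) = (16/3)*(-128) = -2048/3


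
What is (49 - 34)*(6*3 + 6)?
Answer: 360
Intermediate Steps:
(49 - 34)*(6*3 + 6) = 15*(18 + 6) = 15*24 = 360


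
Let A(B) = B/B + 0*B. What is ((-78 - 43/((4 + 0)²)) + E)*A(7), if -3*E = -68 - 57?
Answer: -1873/48 ≈ -39.021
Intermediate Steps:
A(B) = 1 (A(B) = 1 + 0 = 1)
E = 125/3 (E = -(-68 - 57)/3 = -⅓*(-125) = 125/3 ≈ 41.667)
((-78 - 43/((4 + 0)²)) + E)*A(7) = ((-78 - 43/((4 + 0)²)) + 125/3)*1 = ((-78 - 43/(4²)) + 125/3)*1 = ((-78 - 43/16) + 125/3)*1 = (-1291/16 + 125/3)*1 = -1873/48*1 = -1873/48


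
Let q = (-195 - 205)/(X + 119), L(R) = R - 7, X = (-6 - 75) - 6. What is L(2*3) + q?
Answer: -27/2 ≈ -13.500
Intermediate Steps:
X = -87 (X = -81 - 6 = -87)
L(R) = -7 + R
q = -25/2 (q = (-195 - 205)/(-87 + 119) = -400/32 = -400*1/32 = -25/2 ≈ -12.500)
L(2*3) + q = (-7 + 2*3) - 25/2 = (-7 + 6) - 25/2 = -1 - 25/2 = -27/2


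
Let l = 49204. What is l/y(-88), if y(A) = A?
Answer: -12301/22 ≈ -559.14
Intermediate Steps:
l/y(-88) = 49204/(-88) = 49204*(-1/88) = -12301/22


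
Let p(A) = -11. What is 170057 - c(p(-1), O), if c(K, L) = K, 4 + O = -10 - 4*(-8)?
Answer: 170068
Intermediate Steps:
O = 18 (O = -4 + (-10 - 4*(-8)) = -4 + (-10 + 32) = -4 + 22 = 18)
170057 - c(p(-1), O) = 170057 - 1*(-11) = 170057 + 11 = 170068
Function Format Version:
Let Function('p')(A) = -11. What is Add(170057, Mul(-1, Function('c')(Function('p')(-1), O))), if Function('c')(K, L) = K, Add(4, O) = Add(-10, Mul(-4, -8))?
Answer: 170068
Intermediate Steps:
O = 18 (O = Add(-4, Add(-10, Mul(-4, -8))) = Add(-4, Add(-10, 32)) = Add(-4, 22) = 18)
Add(170057, Mul(-1, Function('c')(Function('p')(-1), O))) = Add(170057, Mul(-1, -11)) = Add(170057, 11) = 170068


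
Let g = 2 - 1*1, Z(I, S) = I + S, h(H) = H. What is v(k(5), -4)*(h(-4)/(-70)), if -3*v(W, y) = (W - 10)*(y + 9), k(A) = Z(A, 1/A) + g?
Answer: 38/105 ≈ 0.36190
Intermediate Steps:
g = 1 (g = 2 - 1 = 1)
k(A) = 1 + A + 1/A (k(A) = (A + 1/A) + 1 = 1 + A + 1/A)
v(W, y) = -(-10 + W)*(9 + y)/3 (v(W, y) = -(W - 10)*(y + 9)/3 = -(-10 + W)*(9 + y)/3)
v(k(5), -4)*(h(-4)/(-70)) = (30 - 3*(1 + 5 + 1/5) + (10/3)*(-4) - ⅓*(1 + 5 + 1/5)*(-4))*(-4/(-70)) = (30 - 3*(1 + 5 + ⅕) - 40/3 - ⅓*(1 + 5 + ⅕)*(-4))*(-4*(-1/70)) = (30 - 3*31/5 - 40/3 - ⅓*31/5*(-4))*(2/35) = (30 - 93/5 - 40/3 + 124/15)*(2/35) = (19/3)*(2/35) = 38/105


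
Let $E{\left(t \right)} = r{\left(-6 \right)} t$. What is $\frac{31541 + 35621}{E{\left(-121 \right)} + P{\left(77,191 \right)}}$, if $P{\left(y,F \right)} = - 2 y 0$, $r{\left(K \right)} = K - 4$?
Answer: $\frac{33581}{605} \approx 55.506$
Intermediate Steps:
$r{\left(K \right)} = -4 + K$ ($r{\left(K \right)} = K - 4 = -4 + K$)
$P{\left(y,F \right)} = 0$
$E{\left(t \right)} = - 10 t$ ($E{\left(t \right)} = \left(-4 - 6\right) t = - 10 t$)
$\frac{31541 + 35621}{E{\left(-121 \right)} + P{\left(77,191 \right)}} = \frac{31541 + 35621}{\left(-10\right) \left(-121\right) + 0} = \frac{67162}{1210 + 0} = \frac{67162}{1210} = 67162 \cdot \frac{1}{1210} = \frac{33581}{605}$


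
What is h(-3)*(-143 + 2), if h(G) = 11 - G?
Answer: -1974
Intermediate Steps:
h(-3)*(-143 + 2) = (11 - 1*(-3))*(-143 + 2) = (11 + 3)*(-141) = 14*(-141) = -1974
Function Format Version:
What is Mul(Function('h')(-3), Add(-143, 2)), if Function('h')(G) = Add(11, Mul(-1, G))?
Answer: -1974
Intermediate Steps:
Mul(Function('h')(-3), Add(-143, 2)) = Mul(Add(11, Mul(-1, -3)), Add(-143, 2)) = Mul(Add(11, 3), -141) = Mul(14, -141) = -1974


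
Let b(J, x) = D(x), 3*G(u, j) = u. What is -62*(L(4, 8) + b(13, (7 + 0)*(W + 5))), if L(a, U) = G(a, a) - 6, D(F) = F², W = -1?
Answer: -144956/3 ≈ -48319.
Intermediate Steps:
G(u, j) = u/3
L(a, U) = -6 + a/3 (L(a, U) = a/3 - 6 = -6 + a/3)
b(J, x) = x²
-62*(L(4, 8) + b(13, (7 + 0)*(W + 5))) = -62*((-6 + (⅓)*4) + ((7 + 0)*(-1 + 5))²) = -62*((-6 + 4/3) + (7*4)²) = -62*(-14/3 + 28²) = -62*(-14/3 + 784) = -62*2338/3 = -144956/3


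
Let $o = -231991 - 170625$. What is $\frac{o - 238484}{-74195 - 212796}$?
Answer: $\frac{641100}{286991} \approx 2.2339$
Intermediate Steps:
$o = -402616$
$\frac{o - 238484}{-74195 - 212796} = \frac{-402616 - 238484}{-74195 - 212796} = - \frac{641100}{-286991} = \left(-641100\right) \left(- \frac{1}{286991}\right) = \frac{641100}{286991}$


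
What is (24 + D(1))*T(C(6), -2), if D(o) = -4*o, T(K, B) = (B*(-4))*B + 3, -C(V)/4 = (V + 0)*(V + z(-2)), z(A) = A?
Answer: -260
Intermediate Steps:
C(V) = -4*V*(-2 + V) (C(V) = -4*(V + 0)*(V - 2) = -4*V*(-2 + V))
T(K, B) = 3 - 4*B**2 (T(K, B) = (-4*B)*B + 3 = -4*B**2 + 3 = 3 - 4*B**2)
(24 + D(1))*T(C(6), -2) = (24 - 4*1)*(3 - 4*(-2)**2) = (24 - 4)*(3 - 4*4) = 20*(3 - 16) = 20*(-13) = -260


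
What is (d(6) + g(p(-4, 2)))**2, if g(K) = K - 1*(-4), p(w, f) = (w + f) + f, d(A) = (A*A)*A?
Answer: 48400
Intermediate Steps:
d(A) = A**3 (d(A) = A**2*A = A**3)
p(w, f) = w + 2*f (p(w, f) = (f + w) + f = w + 2*f)
g(K) = 4 + K (g(K) = K + 4 = 4 + K)
(d(6) + g(p(-4, 2)))**2 = (6**3 + (4 + (-4 + 2*2)))**2 = (216 + (4 + (-4 + 4)))**2 = (216 + (4 + 0))**2 = (216 + 4)**2 = 220**2 = 48400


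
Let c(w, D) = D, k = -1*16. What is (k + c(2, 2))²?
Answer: 196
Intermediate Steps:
k = -16
(k + c(2, 2))² = (-16 + 2)² = (-14)² = 196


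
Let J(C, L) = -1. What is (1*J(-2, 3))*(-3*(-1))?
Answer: -3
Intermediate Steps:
(1*J(-2, 3))*(-3*(-1)) = (1*(-1))*(-3*(-1)) = -1*3 = -3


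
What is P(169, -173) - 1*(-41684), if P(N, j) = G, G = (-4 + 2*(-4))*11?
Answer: 41552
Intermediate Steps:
G = -132 (G = (-4 - 8)*11 = -12*11 = -132)
P(N, j) = -132
P(169, -173) - 1*(-41684) = -132 - 1*(-41684) = -132 + 41684 = 41552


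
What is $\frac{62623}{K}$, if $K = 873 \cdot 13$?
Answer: $\frac{62623}{11349} \approx 5.5179$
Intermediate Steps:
$K = 11349$
$\frac{62623}{K} = \frac{62623}{11349}$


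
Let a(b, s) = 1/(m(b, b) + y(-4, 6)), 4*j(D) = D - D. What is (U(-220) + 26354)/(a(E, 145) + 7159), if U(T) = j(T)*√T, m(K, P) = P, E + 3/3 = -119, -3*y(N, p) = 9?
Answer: 1620771/440278 ≈ 3.6812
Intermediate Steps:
j(D) = 0 (j(D) = (D - D)/4 = (¼)*0 = 0)
y(N, p) = -3 (y(N, p) = -⅓*9 = -3)
E = -120 (E = -1 - 119 = -120)
U(T) = 0 (U(T) = 0*√T = 0)
a(b, s) = 1/(-3 + b) (a(b, s) = 1/(b - 3) = 1/(-3 + b))
(U(-220) + 26354)/(a(E, 145) + 7159) = (0 + 26354)/(1/(-3 - 120) + 7159) = 26354/(1/(-123) + 7159) = 26354/(-1/123 + 7159) = 26354/(880556/123) = 26354*(123/880556) = 1620771/440278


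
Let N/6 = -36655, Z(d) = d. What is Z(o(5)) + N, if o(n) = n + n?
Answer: -219920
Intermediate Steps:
o(n) = 2*n
N = -219930 (N = 6*(-36655) = -219930)
Z(o(5)) + N = 2*5 - 219930 = 10 - 219930 = -219920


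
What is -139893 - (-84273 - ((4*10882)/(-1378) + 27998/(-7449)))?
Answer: -21972563806/394797 ≈ -55655.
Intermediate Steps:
-139893 - (-84273 - ((4*10882)/(-1378) + 27998/(-7449))) = -139893 - (-84273 - (43528*(-1/1378) + 27998*(-1/7449))) = -139893 - (-84273 - (-21764/689 - 27998/7449)) = -139893 - (-84273 - 1*(-13954666/394797)) = -139893 - (-84273 + 13954666/394797) = -139893 - 1*(-33256772915/394797) = -139893 + 33256772915/394797 = -21972563806/394797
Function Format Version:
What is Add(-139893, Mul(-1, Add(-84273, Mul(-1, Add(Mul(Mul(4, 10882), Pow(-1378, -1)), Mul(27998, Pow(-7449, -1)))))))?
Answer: Rational(-21972563806, 394797) ≈ -55655.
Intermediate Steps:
Add(-139893, Mul(-1, Add(-84273, Mul(-1, Add(Mul(Mul(4, 10882), Pow(-1378, -1)), Mul(27998, Pow(-7449, -1))))))) = Add(-139893, Mul(-1, Add(-84273, Mul(-1, Add(Mul(43528, Rational(-1, 1378)), Mul(27998, Rational(-1, 7449))))))) = Add(-139893, Mul(-1, Add(-84273, Mul(-1, Add(Rational(-21764, 689), Rational(-27998, 7449)))))) = Add(-139893, Mul(-1, Add(-84273, Mul(-1, Rational(-13954666, 394797))))) = Add(-139893, Mul(-1, Add(-84273, Rational(13954666, 394797)))) = Add(-139893, Mul(-1, Rational(-33256772915, 394797))) = Add(-139893, Rational(33256772915, 394797)) = Rational(-21972563806, 394797)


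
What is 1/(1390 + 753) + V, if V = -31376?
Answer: -67238767/2143 ≈ -31376.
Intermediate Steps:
1/(1390 + 753) + V = 1/(1390 + 753) - 31376 = 1/2143 - 31376 = -67238767/2143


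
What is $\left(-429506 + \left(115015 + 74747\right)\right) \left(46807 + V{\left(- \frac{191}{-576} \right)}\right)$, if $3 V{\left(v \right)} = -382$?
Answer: $- \frac{33573510016}{3} \approx -1.1191 \cdot 10^{10}$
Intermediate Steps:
$V{\left(v \right)} = - \frac{382}{3}$ ($V{\left(v \right)} = \frac{1}{3} \left(-382\right) = - \frac{382}{3}$)
$\left(-429506 + \left(115015 + 74747\right)\right) \left(46807 + V{\left(- \frac{191}{-576} \right)}\right) = \left(-429506 + \left(115015 + 74747\right)\right) \left(46807 - \frac{382}{3}\right) = \left(-429506 + 189762\right) \frac{140039}{3} = \left(-239744\right) \frac{140039}{3} = - \frac{33573510016}{3}$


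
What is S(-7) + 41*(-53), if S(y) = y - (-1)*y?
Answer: -2187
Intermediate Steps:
S(y) = 2*y (S(y) = y + y = 2*y)
S(-7) + 41*(-53) = 2*(-7) + 41*(-53) = -14 - 2173 = -2187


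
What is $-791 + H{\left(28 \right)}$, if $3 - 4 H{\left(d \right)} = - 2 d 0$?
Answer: $- \frac{3161}{4} \approx -790.25$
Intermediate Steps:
$H{\left(d \right)} = \frac{3}{4}$ ($H{\left(d \right)} = \frac{3}{4} - \frac{- 2 d 0}{4} = \frac{3}{4} - 0 = \frac{3}{4} + 0 = \frac{3}{4}$)
$-791 + H{\left(28 \right)} = -791 + \frac{3}{4} = - \frac{3161}{4}$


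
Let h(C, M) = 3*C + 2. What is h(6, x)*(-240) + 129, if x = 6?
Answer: -4671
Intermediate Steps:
h(C, M) = 2 + 3*C
h(6, x)*(-240) + 129 = (2 + 3*6)*(-240) + 129 = (2 + 18)*(-240) + 129 = 20*(-240) + 129 = -4800 + 129 = -4671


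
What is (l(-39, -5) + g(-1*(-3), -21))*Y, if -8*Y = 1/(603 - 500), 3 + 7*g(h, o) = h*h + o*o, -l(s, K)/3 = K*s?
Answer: 456/721 ≈ 0.63245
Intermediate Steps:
l(s, K) = -3*K*s
g(h, o) = -3/7 + h**2/7 + o**2/7 (g(h, o) = -3/7 + (h*h + o*o)/7 = -3/7 + (h**2 + o**2)/7 = -3/7 + (h**2/7 + o**2/7) = -3/7 + h**2/7 + o**2/7)
Y = -1/824 (Y = -1/(8*(603 - 500)) = -1/8/103 = -1/8*1/103 = -1/824 ≈ -0.0012136)
(l(-39, -5) + g(-1*(-3), -21))*Y = (-3*(-5)*(-39) + (-3/7 + (-1*(-3))**2/7 + (1/7)*(-21)**2))*(-1/824) = (-585 + (-3/7 + (1/7)*3**2 + (1/7)*441))*(-1/824) = (-585 + (-3/7 + (1/7)*9 + 63))*(-1/824) = (-585 + (-3/7 + 9/7 + 63))*(-1/824) = (-585 + 447/7)*(-1/824) = -3648/7*(-1/824) = 456/721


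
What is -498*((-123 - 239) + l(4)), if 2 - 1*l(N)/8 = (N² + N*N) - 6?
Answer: 275892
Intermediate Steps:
l(N) = 64 - 16*N² (l(N) = 16 - 8*((N² + N*N) - 6) = 16 - 8*((N² + N²) - 6) = 16 - 8*(2*N² - 6) = 16 - 8*(-6 + 2*N²) = 16 + (48 - 16*N²) = 64 - 16*N²)
-498*((-123 - 239) + l(4)) = -498*((-123 - 239) + (64 - 16*4²)) = -498*(-362 + (64 - 16*16)) = -498*(-362 + (64 - 256)) = -498*(-362 - 192) = -498*(-554) = 275892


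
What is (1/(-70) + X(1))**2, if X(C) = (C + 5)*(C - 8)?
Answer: 8649481/4900 ≈ 1765.2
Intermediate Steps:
X(C) = (-8 + C)*(5 + C) (X(C) = (5 + C)*(-8 + C) = (-8 + C)*(5 + C))
(1/(-70) + X(1))**2 = (1/(-70) + (-40 + 1**2 - 3*1))**2 = (-1/70 + (-40 + 1 - 3))**2 = (-1/70 - 42)**2 = (-2941/70)**2 = 8649481/4900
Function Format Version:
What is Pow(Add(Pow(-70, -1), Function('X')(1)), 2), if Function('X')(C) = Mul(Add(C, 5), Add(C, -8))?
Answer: Rational(8649481, 4900) ≈ 1765.2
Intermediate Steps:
Function('X')(C) = Mul(Add(-8, C), Add(5, C)) (Function('X')(C) = Mul(Add(5, C), Add(-8, C)) = Mul(Add(-8, C), Add(5, C)))
Pow(Add(Pow(-70, -1), Function('X')(1)), 2) = Pow(Add(Pow(-70, -1), Add(-40, Pow(1, 2), Mul(-3, 1))), 2) = Pow(Add(Rational(-1, 70), Add(-40, 1, -3)), 2) = Pow(Add(Rational(-1, 70), -42), 2) = Pow(Rational(-2941, 70), 2) = Rational(8649481, 4900)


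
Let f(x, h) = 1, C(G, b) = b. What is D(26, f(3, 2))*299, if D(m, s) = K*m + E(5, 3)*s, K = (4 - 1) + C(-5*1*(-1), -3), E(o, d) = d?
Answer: 897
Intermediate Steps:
K = 0 (K = (4 - 1) - 3 = 3 - 3 = 0)
D(m, s) = 3*s (D(m, s) = 0*m + 3*s = 0 + 3*s = 3*s)
D(26, f(3, 2))*299 = (3*1)*299 = 3*299 = 897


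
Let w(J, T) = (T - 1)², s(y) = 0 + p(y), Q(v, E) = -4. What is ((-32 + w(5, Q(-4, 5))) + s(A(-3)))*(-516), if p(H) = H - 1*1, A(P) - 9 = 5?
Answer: -3096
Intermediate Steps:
A(P) = 14 (A(P) = 9 + 5 = 14)
p(H) = -1 + H (p(H) = H - 1 = -1 + H)
s(y) = -1 + y (s(y) = 0 + (-1 + y) = -1 + y)
w(J, T) = (-1 + T)²
((-32 + w(5, Q(-4, 5))) + s(A(-3)))*(-516) = ((-32 + (-1 - 4)²) + (-1 + 14))*(-516) = ((-32 + (-5)²) + 13)*(-516) = ((-32 + 25) + 13)*(-516) = (-7 + 13)*(-516) = 6*(-516) = -3096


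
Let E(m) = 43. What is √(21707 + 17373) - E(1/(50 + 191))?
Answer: -43 + 2*√9770 ≈ 154.69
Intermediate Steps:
√(21707 + 17373) - E(1/(50 + 191)) = √(21707 + 17373) - 1*43 = √39080 - 43 = 2*√9770 - 43 = -43 + 2*√9770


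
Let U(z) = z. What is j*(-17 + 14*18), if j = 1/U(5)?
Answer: 47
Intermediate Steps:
j = ⅕ (j = 1/5 = ⅕ ≈ 0.20000)
j*(-17 + 14*18) = (-17 + 14*18)/5 = (-17 + 252)/5 = (⅕)*235 = 47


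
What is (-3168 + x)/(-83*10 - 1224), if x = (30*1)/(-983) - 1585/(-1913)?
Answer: 5955856807/3862503866 ≈ 1.5420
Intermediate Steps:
x = 1500665/1880479 (x = 30*(-1/983) - 1585*(-1/1913) = -30/983 + 1585/1913 = 1500665/1880479 ≈ 0.79802)
(-3168 + x)/(-83*10 - 1224) = (-3168 + 1500665/1880479)/(-83*10 - 1224) = -5955856807/(1880479*(-830 - 1224)) = -5955856807/1880479/(-2054) = -5955856807/1880479*(-1/2054) = 5955856807/3862503866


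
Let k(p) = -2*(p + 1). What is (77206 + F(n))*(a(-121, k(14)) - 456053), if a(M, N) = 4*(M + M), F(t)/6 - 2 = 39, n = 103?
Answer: -35397190492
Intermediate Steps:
F(t) = 246 (F(t) = 12 + 6*39 = 12 + 234 = 246)
k(p) = -2 - 2*p (k(p) = -2*(1 + p) = -2 - 2*p)
a(M, N) = 8*M (a(M, N) = 4*(2*M) = 8*M)
(77206 + F(n))*(a(-121, k(14)) - 456053) = (77206 + 246)*(8*(-121) - 456053) = 77452*(-968 - 456053) = 77452*(-457021) = -35397190492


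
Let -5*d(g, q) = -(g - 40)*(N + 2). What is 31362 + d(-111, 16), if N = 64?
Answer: 146844/5 ≈ 29369.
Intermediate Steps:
d(g, q) = -528 + 66*g/5 (d(g, q) = -(-1)*(g - 40)*(64 + 2)/5 = -(-1)*(-40 + g)*66/5 = -(-1)*(-2640 + 66*g)/5 = -(2640 - 66*g)/5 = -528 + 66*g/5)
31362 + d(-111, 16) = 31362 + (-528 + (66/5)*(-111)) = 31362 + (-528 - 7326/5) = 31362 - 9966/5 = 146844/5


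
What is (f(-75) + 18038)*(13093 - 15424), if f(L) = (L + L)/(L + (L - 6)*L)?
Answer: -1681860789/40 ≈ -4.2047e+7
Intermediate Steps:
f(L) = 2*L/(L + L*(-6 + L)) (f(L) = (2*L)/(L + (-6 + L)*L) = (2*L)/(L + L*(-6 + L)) = 2*L/(L + L*(-6 + L)))
(f(-75) + 18038)*(13093 - 15424) = (2/(-5 - 75) + 18038)*(13093 - 15424) = (2/(-80) + 18038)*(-2331) = (2*(-1/80) + 18038)*(-2331) = (-1/40 + 18038)*(-2331) = (721519/40)*(-2331) = -1681860789/40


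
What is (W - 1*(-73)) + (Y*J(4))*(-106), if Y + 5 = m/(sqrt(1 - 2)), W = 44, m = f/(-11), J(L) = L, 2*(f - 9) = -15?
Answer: 2237 - 636*I/11 ≈ 2237.0 - 57.818*I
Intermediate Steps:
f = 3/2 (f = 9 + (1/2)*(-15) = 9 - 15/2 = 3/2 ≈ 1.5000)
m = -3/22 (m = (3/2)/(-11) = (3/2)*(-1/11) = -3/22 ≈ -0.13636)
Y = -5 + 3*I/22 (Y = -5 - 3/(22*sqrt(1 - 2)) = -5 - 3*(-I)/22 = -5 - (-3)*I/22 = -5 + 3*I/22 ≈ -5.0 + 0.13636*I)
(W - 1*(-73)) + (Y*J(4))*(-106) = (44 - 1*(-73)) + ((-5 + 3*I/22)*4)*(-106) = (44 + 73) + (-20 + 6*I/11)*(-106) = 117 + (2120 - 636*I/11) = 2237 - 636*I/11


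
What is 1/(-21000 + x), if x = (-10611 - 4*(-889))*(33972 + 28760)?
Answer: -1/442595260 ≈ -2.2594e-9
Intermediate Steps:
x = -442574260 (x = (-10611 + 3556)*62732 = -7055*62732 = -442574260)
1/(-21000 + x) = 1/(-21000 - 442574260) = 1/(-442595260) = -1/442595260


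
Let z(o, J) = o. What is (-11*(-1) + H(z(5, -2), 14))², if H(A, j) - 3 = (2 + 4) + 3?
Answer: 529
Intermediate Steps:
H(A, j) = 12 (H(A, j) = 3 + ((2 + 4) + 3) = 3 + (6 + 3) = 3 + 9 = 12)
(-11*(-1) + H(z(5, -2), 14))² = (-11*(-1) + 12)² = (11 + 12)² = 23² = 529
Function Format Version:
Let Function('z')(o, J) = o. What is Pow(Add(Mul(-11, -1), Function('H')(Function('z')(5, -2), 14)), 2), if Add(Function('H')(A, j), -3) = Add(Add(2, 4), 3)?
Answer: 529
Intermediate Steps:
Function('H')(A, j) = 12 (Function('H')(A, j) = Add(3, Add(Add(2, 4), 3)) = Add(3, Add(6, 3)) = Add(3, 9) = 12)
Pow(Add(Mul(-11, -1), Function('H')(Function('z')(5, -2), 14)), 2) = Pow(Add(Mul(-11, -1), 12), 2) = Pow(Add(11, 12), 2) = Pow(23, 2) = 529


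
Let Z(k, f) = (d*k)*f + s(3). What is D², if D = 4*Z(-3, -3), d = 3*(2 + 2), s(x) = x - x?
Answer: 186624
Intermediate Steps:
s(x) = 0
d = 12 (d = 3*4 = 12)
Z(k, f) = 12*f*k (Z(k, f) = (12*k)*f + 0 = 12*f*k + 0 = 12*f*k)
D = 432 (D = 4*(12*(-3)*(-3)) = 4*108 = 432)
D² = 432² = 186624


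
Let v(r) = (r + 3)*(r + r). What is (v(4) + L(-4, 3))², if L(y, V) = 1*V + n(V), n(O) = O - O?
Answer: 3481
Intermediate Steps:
n(O) = 0
L(y, V) = V (L(y, V) = 1*V + 0 = V + 0 = V)
v(r) = 2*r*(3 + r) (v(r) = (3 + r)*(2*r) = 2*r*(3 + r))
(v(4) + L(-4, 3))² = (2*4*(3 + 4) + 3)² = (2*4*7 + 3)² = (56 + 3)² = 59² = 3481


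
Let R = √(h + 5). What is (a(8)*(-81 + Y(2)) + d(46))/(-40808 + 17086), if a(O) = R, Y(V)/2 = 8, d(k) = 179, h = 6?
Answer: -179/23722 + 65*√11/23722 ≈ 0.0015421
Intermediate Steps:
Y(V) = 16 (Y(V) = 2*8 = 16)
R = √11 (R = √(6 + 5) = √11 ≈ 3.3166)
a(O) = √11
(a(8)*(-81 + Y(2)) + d(46))/(-40808 + 17086) = (√11*(-81 + 16) + 179)/(-40808 + 17086) = (√11*(-65) + 179)/(-23722) = (-65*√11 + 179)*(-1/23722) = (179 - 65*√11)*(-1/23722) = -179/23722 + 65*√11/23722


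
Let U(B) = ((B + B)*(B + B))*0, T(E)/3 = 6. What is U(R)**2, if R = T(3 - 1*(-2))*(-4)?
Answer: 0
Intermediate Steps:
T(E) = 18 (T(E) = 3*6 = 18)
R = -72 (R = 18*(-4) = -72)
U(B) = 0 (U(B) = ((2*B)*(2*B))*0 = (4*B**2)*0 = 0)
U(R)**2 = 0**2 = 0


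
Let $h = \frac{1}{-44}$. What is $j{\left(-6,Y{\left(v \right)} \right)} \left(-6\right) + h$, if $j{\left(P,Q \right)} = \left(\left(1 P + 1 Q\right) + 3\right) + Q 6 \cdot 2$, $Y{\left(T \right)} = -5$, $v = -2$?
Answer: $\frac{17951}{44} \approx 407.98$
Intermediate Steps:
$h = - \frac{1}{44} \approx -0.022727$
$j{\left(P,Q \right)} = 3 + P + 13 Q$ ($j{\left(P,Q \right)} = \left(\left(P + Q\right) + 3\right) + 6 Q 2 = \left(3 + P + Q\right) + 12 Q = 3 + P + 13 Q$)
$j{\left(-6,Y{\left(v \right)} \right)} \left(-6\right) + h = \left(3 - 6 + 13 \left(-5\right)\right) \left(-6\right) - \frac{1}{44} = \left(3 - 6 - 65\right) \left(-6\right) - \frac{1}{44} = \left(-68\right) \left(-6\right) - \frac{1}{44} = 408 - \frac{1}{44} = \frac{17951}{44}$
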